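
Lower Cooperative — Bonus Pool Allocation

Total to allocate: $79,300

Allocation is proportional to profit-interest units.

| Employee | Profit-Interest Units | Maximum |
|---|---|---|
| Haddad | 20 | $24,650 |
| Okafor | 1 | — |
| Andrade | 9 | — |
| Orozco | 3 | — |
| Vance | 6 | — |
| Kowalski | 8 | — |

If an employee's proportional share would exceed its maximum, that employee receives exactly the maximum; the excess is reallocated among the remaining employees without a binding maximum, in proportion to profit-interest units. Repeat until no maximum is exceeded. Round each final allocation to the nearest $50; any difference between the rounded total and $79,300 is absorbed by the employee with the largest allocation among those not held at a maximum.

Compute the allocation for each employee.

Combined profit-interest units = 47.
Proportional shares (ignoring caps): Haddad 33,744.68; Okafor 1,687.23; Andrade 15,185.11; Orozco 5,061.70; Vance 10,123.40; Kowalski 13,497.87.
Held at cap: Haddad ($24,650); residual $54,650 reallocated over remaining profit-interest units 27.
Remaining shares: Okafor 2,024.07 → $2,000; Andrade 18,216.67 → $18,200; Orozco 6,072.22 → $6,050; Vance 12,144.44 → $12,150; Kowalski 16,192.59 → $16,200.
Rounding difference +$50 applied to Andrade → $18,250.

Haddad: $24,650 · Okafor: $2,000 · Andrade: $18,250 · Orozco: $6,050 · Vance: $12,150 · Kowalski: $16,200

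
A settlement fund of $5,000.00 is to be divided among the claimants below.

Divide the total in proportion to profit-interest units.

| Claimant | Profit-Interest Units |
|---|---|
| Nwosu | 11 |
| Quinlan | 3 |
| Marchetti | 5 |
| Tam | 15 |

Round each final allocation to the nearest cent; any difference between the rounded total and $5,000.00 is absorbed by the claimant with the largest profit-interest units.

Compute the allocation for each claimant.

Nwosu: $1,617.65; Quinlan: $441.18; Marchetti: $735.29; Tam: $2,205.88

Profit-interest units total: 11 + 3 + 5 + 15 = 34.
Proportional shares: Nwosu 1,617.6471; Quinlan 441.1765; Marchetti 735.2941; Tam 2,205.8824.
After rounding (cent): Nwosu $1,617.65; Quinlan $441.18; Marchetti $735.29; Tam $2,205.88. Sum = $5,000.00.
No rounding difference to absorb.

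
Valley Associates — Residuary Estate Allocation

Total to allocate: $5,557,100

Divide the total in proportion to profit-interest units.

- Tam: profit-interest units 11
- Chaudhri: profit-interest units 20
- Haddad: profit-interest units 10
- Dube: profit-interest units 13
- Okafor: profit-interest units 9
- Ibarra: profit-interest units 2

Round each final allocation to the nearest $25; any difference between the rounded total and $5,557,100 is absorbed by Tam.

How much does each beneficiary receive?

Combined profit-interest units = 65.
Raw shares: Tam 11/65 × $5,557,100 = 940,432.31; Chaudhri 20/65 × $5,557,100 = 1,709,876.92; Haddad 10/65 × $5,557,100 = 854,938.46; Dube 13/65 × $5,557,100 = 1,111,420.00; Okafor 9/65 × $5,557,100 = 769,444.62; Ibarra 2/65 × $5,557,100 = 170,987.69.
At nearest $25: Tam $940,425; Chaudhri $1,709,875; Haddad $854,950; Dube $1,111,425; Okafor $769,450; Ibarra $171,000. Sum = $5,557,125.
Difference $5,557,100 − $5,557,125 = −$25 applied to Tam: Tam becomes $940,400.

Tam: $940,400 | Chaudhri: $1,709,875 | Haddad: $854,950 | Dube: $1,111,425 | Okafor: $769,450 | Ibarra: $171,000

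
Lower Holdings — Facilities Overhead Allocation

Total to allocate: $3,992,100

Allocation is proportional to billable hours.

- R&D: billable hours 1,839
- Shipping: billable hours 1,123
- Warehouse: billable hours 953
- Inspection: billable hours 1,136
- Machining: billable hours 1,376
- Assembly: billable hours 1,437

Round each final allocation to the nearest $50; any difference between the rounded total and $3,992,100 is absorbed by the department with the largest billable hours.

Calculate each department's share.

Billable hours total: 7,864.
Unrounded shares: R&D 1,839/7,864 × $3,992,100 = 933,554.41; Shipping 1,123/7,864 × $3,992,100 = 570,082.44; Warehouse 953/7,864 × $3,992,100 = 483,783.23; Inspection 1,136/7,864 × $3,992,100 = 576,681.79; Machining 1,376/7,864 × $3,992,100 = 698,515.97; Assembly 1,437/7,864 × $3,992,100 = 729,482.16.
At nearest $50: R&D $933,550; Shipping $570,100; Warehouse $483,800; Inspection $576,700; Machining $698,500; Assembly $729,500. Sum = $3,992,150.
Difference $3,992,100 − $3,992,150 = −$50 applied to largest billable hours (R&D): R&D becomes $933,500.

R&D: $933,500; Shipping: $570,100; Warehouse: $483,800; Inspection: $576,700; Machining: $698,500; Assembly: $729,500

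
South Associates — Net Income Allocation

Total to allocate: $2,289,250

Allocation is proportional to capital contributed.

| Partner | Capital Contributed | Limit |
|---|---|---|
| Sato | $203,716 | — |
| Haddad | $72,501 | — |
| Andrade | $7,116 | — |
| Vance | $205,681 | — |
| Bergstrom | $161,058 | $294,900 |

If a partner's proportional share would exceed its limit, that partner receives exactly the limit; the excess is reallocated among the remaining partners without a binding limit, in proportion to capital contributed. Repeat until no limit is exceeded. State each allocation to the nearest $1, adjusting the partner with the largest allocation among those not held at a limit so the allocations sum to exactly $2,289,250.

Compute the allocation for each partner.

Sum of capital contributed: 650,072.
Pro-rata shares before constraints: Sato 717,392.62; Haddad 255,314.66; Andrade 25,059.23; Vance 724,312.43; Bergstrom 567,171.06.
Capped: Bergstrom ($294,900); remaining pool $1,994,350 reallocated over remaining capital contributed 489,014.
Redistributed shares: Sato 830,816.71 → $830,817; Haddad 295,681.45 → $295,681; Andrade 29,021.24 → $29,021; Vance 838,830.59 → $838,831.

Sato: $830,817 | Haddad: $295,681 | Andrade: $29,021 | Vance: $838,831 | Bergstrom: $294,900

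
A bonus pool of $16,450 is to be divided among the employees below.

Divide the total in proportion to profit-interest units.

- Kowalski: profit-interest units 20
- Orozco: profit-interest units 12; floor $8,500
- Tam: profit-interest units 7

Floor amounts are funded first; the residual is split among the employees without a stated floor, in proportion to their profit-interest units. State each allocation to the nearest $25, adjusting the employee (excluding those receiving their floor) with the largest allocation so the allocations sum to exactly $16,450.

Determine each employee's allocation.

Kowalski: $5,900 | Orozco: $8,500 | Tam: $2,050

Fund the minimums — Orozco $8,500. Balance $7,950.
Balance split over remaining profit-interest units 27: Kowalski 5,888.89 → $5,900; Tam 2,061.11 → $2,050.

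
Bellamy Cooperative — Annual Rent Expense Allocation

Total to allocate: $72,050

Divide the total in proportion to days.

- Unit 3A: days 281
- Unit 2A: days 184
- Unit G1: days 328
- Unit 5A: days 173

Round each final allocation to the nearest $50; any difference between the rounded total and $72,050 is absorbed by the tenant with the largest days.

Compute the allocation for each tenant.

Total days = 281 + 184 + 328 + 173 = 966.
Pro-rata amounts: Unit 3A 20,958.64; Unit 2A 13,723.81; Unit G1 24,464.18; Unit 5A 12,903.36.
After rounding ($50): Unit 3A $20,950; Unit 2A $13,700; Unit G1 $24,450; Unit 5A $12,900. Sum = $72,000.
Difference $72,050 − $72,000 = +$50 applied to largest days (Unit G1): Unit G1 becomes $24,500.

Unit 3A: $20,950 | Unit 2A: $13,700 | Unit G1: $24,500 | Unit 5A: $12,900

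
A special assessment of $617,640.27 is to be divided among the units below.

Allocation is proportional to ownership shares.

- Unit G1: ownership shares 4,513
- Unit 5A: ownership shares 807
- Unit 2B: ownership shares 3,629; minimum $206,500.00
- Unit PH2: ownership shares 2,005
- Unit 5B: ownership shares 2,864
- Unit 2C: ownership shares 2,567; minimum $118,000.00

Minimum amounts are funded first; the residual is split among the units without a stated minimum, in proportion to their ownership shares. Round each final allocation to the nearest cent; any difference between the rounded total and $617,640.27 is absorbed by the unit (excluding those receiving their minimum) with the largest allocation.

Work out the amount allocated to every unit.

Unit G1: $129,840.22; Unit 5A: $23,217.61; Unit 2B: $206,500.00; Unit PH2: $57,684.39; Unit 5B: $82,398.05; Unit 2C: $118,000.00

Guaranteed amounts: Unit 2B $206,500.00; Unit 2C $118,000.00. Residual $293,140.27.
Residual split over remaining ownership shares 10,189: Unit G1 129,840.2236 → $129,840.22; Unit 5A 23,217.6070 → $23,217.61; Unit PH2 57,684.3892 → $57,684.39; Unit 5B 82,398.0502 → $82,398.05.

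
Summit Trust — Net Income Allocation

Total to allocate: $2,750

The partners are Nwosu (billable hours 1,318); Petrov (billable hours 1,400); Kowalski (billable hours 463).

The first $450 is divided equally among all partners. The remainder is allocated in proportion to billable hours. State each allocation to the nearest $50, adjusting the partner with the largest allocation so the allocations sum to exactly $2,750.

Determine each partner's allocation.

Nwosu: $1,100; Petrov: $1,150; Kowalski: $500

First tranche $450 split equally: $150 each.
Remainder $2,300 by billable hours (total 3,181): Nwosu 952.97 → $950; Petrov 1,012.26 → $1,000; Kowalski 334.77 → $350.
Totals: Nwosu $150 + $950 = $1,100; Petrov $150 + $1,000 = $1,150; Kowalski $150 + $350 = $500.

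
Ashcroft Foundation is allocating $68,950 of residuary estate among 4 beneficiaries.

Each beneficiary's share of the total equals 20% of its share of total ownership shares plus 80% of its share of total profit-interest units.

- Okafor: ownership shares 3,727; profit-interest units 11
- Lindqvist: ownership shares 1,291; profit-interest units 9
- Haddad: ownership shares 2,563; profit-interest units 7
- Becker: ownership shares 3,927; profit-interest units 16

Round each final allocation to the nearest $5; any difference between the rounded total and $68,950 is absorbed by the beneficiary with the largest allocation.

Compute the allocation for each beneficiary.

Totals — ownership shares 11,508, profit-interest units 43.
Combined weights (20% ownership shares + 80% profit-interest units): Okafor 0.2694; Lindqvist 0.1899; Haddad 0.1748; Becker 0.3659.
Pro-rata amounts: Okafor 18,576.75; Lindqvist 13,092.12; Haddad 12,050.77; Becker 25,230.36.
After rounding ($5): Okafor $18,575; Lindqvist $13,090; Haddad $12,050; Becker $25,230. Sum = $68,945.
Difference $68,950 − $68,945 = +$5 applied to largest allocation (Becker): Becker becomes $25,235.

Okafor: $18,575; Lindqvist: $13,090; Haddad: $12,050; Becker: $25,235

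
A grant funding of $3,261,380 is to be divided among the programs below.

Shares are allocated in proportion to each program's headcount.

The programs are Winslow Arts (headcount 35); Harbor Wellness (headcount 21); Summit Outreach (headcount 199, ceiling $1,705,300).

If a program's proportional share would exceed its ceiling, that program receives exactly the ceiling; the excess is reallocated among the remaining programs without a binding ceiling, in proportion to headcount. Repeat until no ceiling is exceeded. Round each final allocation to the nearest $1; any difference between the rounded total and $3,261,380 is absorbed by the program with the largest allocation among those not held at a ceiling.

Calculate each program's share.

Combined headcount = 255.
Proportional shares (ignoring caps): Winslow Arts 447,640.39; Harbor Wellness 268,584.24; Summit Outreach 2,545,155.37.
Cap binds for Summit Outreach ($1,705,300); balance $1,556,080 reallocated over remaining headcount 56.
Redistributed shares: Winslow Arts 972,550.00 → $972,550; Harbor Wellness 583,530.00 → $583,530.

Winslow Arts: $972,550 | Harbor Wellness: $583,530 | Summit Outreach: $1,705,300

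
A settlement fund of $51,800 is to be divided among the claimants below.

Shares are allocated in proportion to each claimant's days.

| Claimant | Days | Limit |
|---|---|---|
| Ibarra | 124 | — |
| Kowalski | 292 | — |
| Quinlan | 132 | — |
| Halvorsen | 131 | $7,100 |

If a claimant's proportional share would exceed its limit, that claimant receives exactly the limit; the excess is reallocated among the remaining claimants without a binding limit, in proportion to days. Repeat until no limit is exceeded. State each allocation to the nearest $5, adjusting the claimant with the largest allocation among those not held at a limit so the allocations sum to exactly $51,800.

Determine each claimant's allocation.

Days total: 679.
Pro-rata shares before constraints: Ibarra 9,459.79; Kowalski 22,276.29; Quinlan 10,070.10; Halvorsen 9,993.81.
Capped: Halvorsen ($7,100); residual $44,700 reallocated over remaining days 548.
Redistributed shares: Ibarra 10,114.60 → $10,115; Kowalski 23,818.25 → $23,820; Quinlan 10,767.15 → $10,765.

Ibarra: $10,115 · Kowalski: $23,820 · Quinlan: $10,765 · Halvorsen: $7,100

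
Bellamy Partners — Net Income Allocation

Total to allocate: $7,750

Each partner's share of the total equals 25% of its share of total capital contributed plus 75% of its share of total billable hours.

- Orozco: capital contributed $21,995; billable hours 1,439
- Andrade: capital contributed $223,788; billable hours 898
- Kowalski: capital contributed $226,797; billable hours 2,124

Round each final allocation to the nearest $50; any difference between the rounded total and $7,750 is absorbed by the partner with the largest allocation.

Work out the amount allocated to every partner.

Orozco: $1,950 · Andrade: $2,100 · Kowalski: $3,700

Totals — capital contributed 472,580, billable hours 4,461.
Composite weights (25% capital contributed + 75% billable hours): Orozco 0.2536; Andrade 0.2694; Kowalski 0.4771.
Raw shares: Orozco 1,965.13; Andrade 2,087.55; Kowalski 3,697.32.
Rounded to nearest $50: Orozco $1,950; Andrade $2,100; Kowalski $3,700. Sum = $7,750.
Sum already equals the total — no adjustment.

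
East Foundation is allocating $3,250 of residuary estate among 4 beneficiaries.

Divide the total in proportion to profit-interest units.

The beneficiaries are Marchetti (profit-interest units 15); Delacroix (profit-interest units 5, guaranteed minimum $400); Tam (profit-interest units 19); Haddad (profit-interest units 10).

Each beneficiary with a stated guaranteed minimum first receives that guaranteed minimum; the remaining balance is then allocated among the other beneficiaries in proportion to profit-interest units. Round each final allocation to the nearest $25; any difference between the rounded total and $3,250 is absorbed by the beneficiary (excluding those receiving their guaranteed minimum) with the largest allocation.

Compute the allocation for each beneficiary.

Fund the minimums — Delacroix $400. Balance $2,850.
Balance split over remaining profit-interest units 44: Marchetti 971.59 → $975; Tam 1,230.68 → $1,225; Haddad 647.73 → $650.

Marchetti: $975; Delacroix: $400; Tam: $1,225; Haddad: $650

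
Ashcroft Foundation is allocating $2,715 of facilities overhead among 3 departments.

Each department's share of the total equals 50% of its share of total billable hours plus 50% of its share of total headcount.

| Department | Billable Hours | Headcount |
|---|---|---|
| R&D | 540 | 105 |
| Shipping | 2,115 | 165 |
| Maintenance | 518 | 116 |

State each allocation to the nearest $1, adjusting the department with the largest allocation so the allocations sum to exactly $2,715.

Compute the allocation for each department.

R&D: $600; Shipping: $1,485; Maintenance: $630

Billable hours total 3,173; headcount total 386.
Combined weights (50% billable hours + 50% headcount): R&D 0.2211; Shipping 0.5470; Maintenance 0.2319.
Pro-rata amounts: R&D 600.30; Shipping 1,485.14; Maintenance 629.57.
After rounding ($1): R&D $600; Shipping $1,485; Maintenance $630. Sum = $2,715.
No rounding difference to absorb.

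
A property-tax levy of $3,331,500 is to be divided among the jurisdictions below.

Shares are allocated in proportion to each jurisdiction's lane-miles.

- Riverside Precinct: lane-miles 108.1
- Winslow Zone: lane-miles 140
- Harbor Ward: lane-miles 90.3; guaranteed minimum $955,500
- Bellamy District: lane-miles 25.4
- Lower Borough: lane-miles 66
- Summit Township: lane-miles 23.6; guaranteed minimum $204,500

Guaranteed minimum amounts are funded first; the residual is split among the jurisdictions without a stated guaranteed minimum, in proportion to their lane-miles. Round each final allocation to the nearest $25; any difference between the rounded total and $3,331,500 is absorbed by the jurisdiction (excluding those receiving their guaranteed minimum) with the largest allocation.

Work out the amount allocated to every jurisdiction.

Fund the minimums — Harbor Ward $955,500; Summit Township $204,500. Remaining pool $2,171,500.
Remaining pool split over remaining lane-miles 339.5: Riverside Precinct 691,426.07 → $691,425; Winslow Zone 895,463.92 → $895,475; Bellamy District 162,462.74 → $162,475; Lower Borough 422,147.28 → $422,150.
Rounding difference −$25 applied to Winslow Zone → $895,450.

Riverside Precinct: $691,425; Winslow Zone: $895,450; Harbor Ward: $955,500; Bellamy District: $162,475; Lower Borough: $422,150; Summit Township: $204,500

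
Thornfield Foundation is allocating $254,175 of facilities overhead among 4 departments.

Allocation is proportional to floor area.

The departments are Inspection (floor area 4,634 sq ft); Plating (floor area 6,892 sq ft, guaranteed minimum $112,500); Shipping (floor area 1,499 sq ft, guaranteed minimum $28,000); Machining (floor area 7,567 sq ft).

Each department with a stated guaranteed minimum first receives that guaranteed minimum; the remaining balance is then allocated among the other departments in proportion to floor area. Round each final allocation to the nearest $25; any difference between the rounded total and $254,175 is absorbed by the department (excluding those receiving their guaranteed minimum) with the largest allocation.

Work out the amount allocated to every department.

Inspection: $43,175; Plating: $112,500; Shipping: $28,000; Machining: $70,500

Minimums first: Plating $112,500; Shipping $28,000. Residual $113,675.
Residual split over remaining floor area 12,201: Inspection 43,174.33 → $43,175; Machining 70,500.67 → $70,500.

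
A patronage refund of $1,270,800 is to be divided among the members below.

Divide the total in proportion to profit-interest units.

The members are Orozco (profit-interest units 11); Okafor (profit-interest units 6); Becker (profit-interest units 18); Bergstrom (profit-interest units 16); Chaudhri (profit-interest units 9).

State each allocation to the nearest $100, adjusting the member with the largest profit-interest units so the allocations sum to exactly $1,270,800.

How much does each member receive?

Orozco: $233,000 · Okafor: $127,100 · Becker: $381,200 · Bergstrom: $338,900 · Chaudhri: $190,600

Total profit-interest units = 11 + 6 + 18 + 16 + 9 = 60.
Unrounded shares: Orozco 232,980.00; Okafor 127,080.00; Becker 381,240.00; Bergstrom 338,880.00; Chaudhri 190,620.00.
Rounded to nearest $100: Orozco $233,000; Okafor $127,100; Becker $381,200; Bergstrom $338,900; Chaudhri $190,600. Sum = $1,270,800.
Sum already equals the total — no adjustment.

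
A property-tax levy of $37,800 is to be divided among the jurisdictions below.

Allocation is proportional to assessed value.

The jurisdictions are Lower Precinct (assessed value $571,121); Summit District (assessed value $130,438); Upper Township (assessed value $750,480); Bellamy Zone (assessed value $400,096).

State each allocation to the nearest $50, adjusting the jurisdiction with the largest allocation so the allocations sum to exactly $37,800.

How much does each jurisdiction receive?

Lower Precinct: $11,650 · Summit District: $2,650 · Upper Township: $15,350 · Bellamy Zone: $8,150

Assessed value total: 1,852,135.
Raw shares: Lower Precinct 571,121/1,852,135 × $37,800 = 11,655.94; Summit District 130,438/1,852,135 × $37,800 = 2,662.09; Upper Township 750,480/1,852,135 × $37,800 = 15,316.46; Bellamy Zone 400,096/1,852,135 × $37,800 = 8,165.51.
After rounding ($50): Lower Precinct $11,650; Summit District $2,650; Upper Township $15,300; Bellamy Zone $8,150. Sum = $37,750.
Difference $37,800 − $37,750 = +$50 applied to largest allocation (Upper Township): Upper Township becomes $15,350.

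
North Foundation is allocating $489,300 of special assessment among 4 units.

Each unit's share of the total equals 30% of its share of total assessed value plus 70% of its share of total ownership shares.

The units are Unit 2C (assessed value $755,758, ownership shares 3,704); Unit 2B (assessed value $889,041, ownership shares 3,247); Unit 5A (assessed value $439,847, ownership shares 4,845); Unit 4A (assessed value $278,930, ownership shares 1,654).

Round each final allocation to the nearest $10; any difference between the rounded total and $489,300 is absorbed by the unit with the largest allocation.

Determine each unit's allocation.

Totals — assessed value 2,363,576, ownership shares 13,450.
Composite weights (30% assessed value + 70% ownership shares): Unit 2C 0.2887; Unit 2B 0.2818; Unit 5A 0.3080; Unit 4A 0.1215.
Pro-rata amounts: Unit 2C 141,260.33; Unit 2B 137,900.18; Unit 5A 150,696.72; Unit 4A 59,442.78.
After rounding ($10): Unit 2C $141,260; Unit 2B $137,900; Unit 5A $150,700; Unit 4A $59,440. Sum = $489,300.
Rounded total matches; no reconciliation needed.

Unit 2C: $141,260; Unit 2B: $137,900; Unit 5A: $150,700; Unit 4A: $59,440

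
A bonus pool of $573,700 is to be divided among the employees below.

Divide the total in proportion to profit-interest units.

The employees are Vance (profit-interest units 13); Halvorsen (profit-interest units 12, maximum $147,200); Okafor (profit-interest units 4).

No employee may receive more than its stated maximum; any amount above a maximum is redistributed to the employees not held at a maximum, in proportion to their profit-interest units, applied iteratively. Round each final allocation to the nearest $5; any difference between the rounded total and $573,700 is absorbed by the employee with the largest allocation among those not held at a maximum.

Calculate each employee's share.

Vance: $326,145 | Halvorsen: $147,200 | Okafor: $100,355

Sum of profit-interest units: 29.
Unconstrained shares: Vance 257,175.86; Halvorsen 237,393.10; Okafor 79,131.03.
Capped: Halvorsen ($147,200); balance $426,500 reallocated over remaining profit-interest units 17.
Shares after redistribution: Vance 326,147.06 → $326,145; Okafor 100,352.94 → $100,355.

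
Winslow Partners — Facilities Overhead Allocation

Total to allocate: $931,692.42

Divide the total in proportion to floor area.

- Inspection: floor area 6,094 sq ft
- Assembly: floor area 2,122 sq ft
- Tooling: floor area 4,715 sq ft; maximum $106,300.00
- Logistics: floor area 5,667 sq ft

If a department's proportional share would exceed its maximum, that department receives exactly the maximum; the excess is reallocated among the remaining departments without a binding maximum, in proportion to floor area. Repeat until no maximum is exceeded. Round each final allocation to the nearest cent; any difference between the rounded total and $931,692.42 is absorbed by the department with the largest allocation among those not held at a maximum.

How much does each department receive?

Inspection: $362,309.40 · Assembly: $126,160.25 · Tooling: $106,300.00 · Logistics: $336,922.77

Total floor area = 18,598.
Unconstrained shares: Inspection 305,287.3216; Assembly 106,304.5121; Tooling 236,204.4177; Logistics 283,896.1686.
Cap binds for Tooling ($106,300.00); balance $825,392.42 reallocated over remaining floor area 13,883.
Redistributed shares: Inspection 362,309.4005 → $362,309.40; Assembly 126,160.2474 → $126,160.25; Logistics 336,922.7720 → $336,922.77.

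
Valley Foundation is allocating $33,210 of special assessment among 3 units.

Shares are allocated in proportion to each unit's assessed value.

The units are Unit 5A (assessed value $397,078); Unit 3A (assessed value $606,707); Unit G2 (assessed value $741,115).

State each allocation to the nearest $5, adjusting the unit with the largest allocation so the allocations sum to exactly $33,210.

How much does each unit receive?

Sum of assessed value: 1,744,900.
Raw shares: Unit 5A 397,078/1,744,900 × $33,210 = 7,557.43; Unit 3A 606,707/1,744,900 × $33,210 = 11,547.22; Unit G2 741,115/1,744,900 × $33,210 = 14,105.35.
At nearest $5: Unit 5A $7,555; Unit 3A $11,545; Unit G2 $14,105. Sum = $33,205.
Difference $33,210 − $33,205 = +$5 applied to largest allocation (Unit G2): Unit G2 becomes $14,110.

Unit 5A: $7,555; Unit 3A: $11,545; Unit G2: $14,110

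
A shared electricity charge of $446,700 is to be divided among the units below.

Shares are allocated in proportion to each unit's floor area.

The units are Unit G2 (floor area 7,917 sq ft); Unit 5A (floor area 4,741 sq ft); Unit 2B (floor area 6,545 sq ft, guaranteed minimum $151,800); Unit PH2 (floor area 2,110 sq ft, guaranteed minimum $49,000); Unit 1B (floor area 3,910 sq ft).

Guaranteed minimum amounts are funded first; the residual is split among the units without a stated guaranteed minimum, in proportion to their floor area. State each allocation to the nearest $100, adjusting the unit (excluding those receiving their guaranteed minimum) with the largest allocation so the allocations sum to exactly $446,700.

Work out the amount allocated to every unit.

Guaranteed amounts: Unit 2B $151,800; Unit PH2 $49,000. Balance $245,900.
Balance split over remaining floor area 16,568: Unit G2 117,503.04 → $117,500; Unit 5A 70,365.28 → $70,400; Unit 1B 58,031.69 → $58,000.

Unit G2: $117,500; Unit 5A: $70,400; Unit 2B: $151,800; Unit PH2: $49,000; Unit 1B: $58,000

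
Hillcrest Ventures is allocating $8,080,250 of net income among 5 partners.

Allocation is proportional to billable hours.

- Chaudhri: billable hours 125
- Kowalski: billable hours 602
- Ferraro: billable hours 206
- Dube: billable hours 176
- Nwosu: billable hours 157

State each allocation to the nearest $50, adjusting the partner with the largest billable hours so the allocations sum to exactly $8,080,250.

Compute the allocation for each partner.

Chaudhri: $797,800; Kowalski: $3,842,300; Ferraro: $1,314,800; Dube: $1,123,300; Nwosu: $1,002,050

Total billable hours = 1,266.
Unrounded shares: Chaudhri 125/1,266 × $8,080,250 = 797,812.99; Kowalski 602/1,266 × $8,080,250 = 3,842,267.38; Ferraro 206/1,266 × $8,080,250 = 1,314,795.81; Dube 176/1,266 × $8,080,250 = 1,123,320.70; Nwosu 157/1,266 × $8,080,250 = 1,002,053.12.
Rounded to nearest $50: Chaudhri $797,800; Kowalski $3,842,250; Ferraro $1,314,800; Dube $1,123,300; Nwosu $1,002,050. Sum = $8,080,200.
Difference $8,080,250 − $8,080,200 = +$50 applied to largest billable hours (Kowalski): Kowalski becomes $3,842,300.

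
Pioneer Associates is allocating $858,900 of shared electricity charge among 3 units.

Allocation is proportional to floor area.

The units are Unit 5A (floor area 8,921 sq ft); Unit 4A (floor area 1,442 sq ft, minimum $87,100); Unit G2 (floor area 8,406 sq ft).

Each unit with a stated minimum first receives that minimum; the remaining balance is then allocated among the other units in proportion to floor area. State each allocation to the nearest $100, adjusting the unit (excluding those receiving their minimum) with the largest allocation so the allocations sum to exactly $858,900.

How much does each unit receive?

Unit 5A: $397,400 | Unit 4A: $87,100 | Unit G2: $374,400

Fund the minimums — Unit 4A $87,100. Balance $771,800.
Balance split over remaining floor area 17,327: Unit 5A 397,369.87 → $397,400; Unit G2 374,430.13 → $374,400.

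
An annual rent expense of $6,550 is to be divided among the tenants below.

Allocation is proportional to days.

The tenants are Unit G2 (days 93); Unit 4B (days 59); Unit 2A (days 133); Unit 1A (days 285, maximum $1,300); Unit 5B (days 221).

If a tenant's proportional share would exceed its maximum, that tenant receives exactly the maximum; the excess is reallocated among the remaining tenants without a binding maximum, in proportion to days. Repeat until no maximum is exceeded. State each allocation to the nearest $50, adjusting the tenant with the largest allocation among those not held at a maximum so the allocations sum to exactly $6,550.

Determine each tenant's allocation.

Unit G2: $950 · Unit 4B: $600 · Unit 2A: $1,400 · Unit 1A: $1,300 · Unit 5B: $2,300

Sum of days: 791.
Pro-rata shares before constraints: Unit G2 770.10; Unit 4B 488.56; Unit 2A 1,101.33; Unit 1A 2,359.99; Unit 5B 1,830.03.
Cap binds for Unit 1A ($1,300); balance $5,250 reallocated over remaining days 506.
Shares after redistribution: Unit G2 964.92 → $950; Unit 4B 612.15 → $600; Unit 2A 1,379.94 → $1,400; Unit 5B 2,292.98 → $2,300.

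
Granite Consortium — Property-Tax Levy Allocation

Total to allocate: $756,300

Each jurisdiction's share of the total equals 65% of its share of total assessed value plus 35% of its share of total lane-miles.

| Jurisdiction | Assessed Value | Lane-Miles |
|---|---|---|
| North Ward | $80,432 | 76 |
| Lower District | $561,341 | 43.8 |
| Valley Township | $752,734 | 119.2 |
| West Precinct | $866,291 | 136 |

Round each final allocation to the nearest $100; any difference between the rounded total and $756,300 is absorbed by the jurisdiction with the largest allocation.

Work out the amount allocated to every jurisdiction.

Assessed value total 2,260,798; lane-miles total 375.
Blended shares (65% assessed value + 35% lane-miles): North Ward 0.0941; Lower District 0.2023; Valley Township 0.3277; West Precinct 0.3760.
Proportional shares: North Ward 71,136.27; Lower District 152,977.29; Valley Township 247,817.74; West Precinct 284,368.71.
At nearest $100: North Ward $71,100; Lower District $153,000; Valley Township $247,800; West Precinct $284,400. Sum = $756,300.
Sum already equals the total — no adjustment.

North Ward: $71,100 | Lower District: $153,000 | Valley Township: $247,800 | West Precinct: $284,400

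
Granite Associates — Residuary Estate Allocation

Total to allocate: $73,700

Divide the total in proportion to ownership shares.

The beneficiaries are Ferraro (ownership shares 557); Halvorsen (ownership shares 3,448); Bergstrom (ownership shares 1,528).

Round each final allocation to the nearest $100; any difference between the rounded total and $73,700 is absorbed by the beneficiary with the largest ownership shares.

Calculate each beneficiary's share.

Total ownership shares = 557 + 3,448 + 1,528 = 5,533.
Proportional shares: Ferraro 7,419.28; Halvorsen 45,927.63; Bergstrom 20,353.08.
At nearest $100: Ferraro $7,400; Halvorsen $45,900; Bergstrom $20,400. Sum = $73,700.
No rounding difference to absorb.

Ferraro: $7,400 | Halvorsen: $45,900 | Bergstrom: $20,400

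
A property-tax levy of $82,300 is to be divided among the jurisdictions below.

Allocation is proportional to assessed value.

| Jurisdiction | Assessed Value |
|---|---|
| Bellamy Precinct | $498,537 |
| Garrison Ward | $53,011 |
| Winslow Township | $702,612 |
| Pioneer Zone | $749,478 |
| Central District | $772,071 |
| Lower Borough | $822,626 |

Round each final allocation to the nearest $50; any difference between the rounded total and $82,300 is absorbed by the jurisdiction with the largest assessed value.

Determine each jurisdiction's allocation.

Sum of assessed value: 3,598,335.
Unrounded shares: Bellamy Precinct 498,537/3,598,335 × $82,300 = 11,402.38; Garrison Ward 53,011/3,598,335 × $82,300 = 1,212.45; Winslow Township 702,612/3,598,335 × $82,300 = 16,069.92; Pioneer Zone 749,478/3,598,335 × $82,300 = 17,141.83; Central District 772,071/3,598,335 × $82,300 = 17,658.57; Lower Borough 822,626/3,598,335 × $82,300 = 18,814.85.
Rounded to nearest $50: Bellamy Precinct $11,400; Garrison Ward $1,200; Winslow Township $16,050; Pioneer Zone $17,150; Central District $17,650; Lower Borough $18,800. Sum = $82,250.
Difference $82,300 − $82,250 = +$50 applied to largest assessed value (Lower Borough): Lower Borough becomes $18,850.

Bellamy Precinct: $11,400 | Garrison Ward: $1,200 | Winslow Township: $16,050 | Pioneer Zone: $17,150 | Central District: $17,650 | Lower Borough: $18,850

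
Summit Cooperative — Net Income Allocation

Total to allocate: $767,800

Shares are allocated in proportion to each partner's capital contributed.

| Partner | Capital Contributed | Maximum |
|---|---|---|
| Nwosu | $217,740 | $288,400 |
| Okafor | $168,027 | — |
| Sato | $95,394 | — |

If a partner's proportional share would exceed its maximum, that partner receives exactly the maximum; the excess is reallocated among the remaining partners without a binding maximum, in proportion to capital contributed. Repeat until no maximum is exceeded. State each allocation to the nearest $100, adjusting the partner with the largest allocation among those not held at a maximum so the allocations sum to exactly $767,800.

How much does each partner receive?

Nwosu: $288,400; Okafor: $305,800; Sato: $173,600

Capital contributed total: 481,161.
Pro-rata shares before constraints: Nwosu 347,452.87; Okafor 268,124.66; Sato 152,222.46.
Cap binds for Nwosu ($288,400); residual $479,400 reallocated over remaining capital contributed 263,421.
Remaining shares: Okafor 305,792.42 → $305,800; Sato 173,607.58 → $173,600.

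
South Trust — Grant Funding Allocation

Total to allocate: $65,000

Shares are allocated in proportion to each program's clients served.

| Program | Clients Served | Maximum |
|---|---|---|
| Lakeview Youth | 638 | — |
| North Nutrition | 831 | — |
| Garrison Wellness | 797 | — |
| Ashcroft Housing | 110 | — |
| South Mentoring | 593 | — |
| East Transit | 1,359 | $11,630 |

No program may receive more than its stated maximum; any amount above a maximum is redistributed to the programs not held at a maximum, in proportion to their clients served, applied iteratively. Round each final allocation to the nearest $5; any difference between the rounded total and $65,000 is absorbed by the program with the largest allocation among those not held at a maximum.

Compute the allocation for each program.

Lakeview Youth: $11,470 | North Nutrition: $14,940 | Garrison Wellness: $14,325 | Ashcroft Housing: $1,975 | South Mentoring: $10,660 | East Transit: $11,630

Combined clients served = 4,328.
Pro-rata shares before constraints: Lakeview Youth 9,581.79; North Nutrition 12,480.36; Garrison Wellness 11,969.73; Ashcroft Housing 1,652.03; South Mentoring 8,905.96; East Transit 20,410.12.
Capped: East Transit ($11,630); balance $53,370 reallocated over remaining clients served 2,969.
Remaining shares: Lakeview Youth 11,468.53 → $11,470; North Nutrition 14,937.85 → $14,940; Garrison Wellness 14,326.67 → $14,325; Ashcroft Housing 1,977.33 → $1,975; South Mentoring 10,659.62 → $10,660.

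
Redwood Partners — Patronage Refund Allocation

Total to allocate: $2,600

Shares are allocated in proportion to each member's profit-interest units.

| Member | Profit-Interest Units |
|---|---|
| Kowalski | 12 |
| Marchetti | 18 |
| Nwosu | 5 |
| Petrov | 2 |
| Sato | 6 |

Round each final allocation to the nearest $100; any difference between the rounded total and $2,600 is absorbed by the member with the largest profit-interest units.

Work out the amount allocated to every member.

Sum of profit-interest units: 12 + 18 + 5 + 2 + 6 = 43.
Raw shares: Kowalski 725.58; Marchetti 1,088.37; Nwosu 302.33; Petrov 120.93; Sato 362.79.
After rounding ($100): Kowalski $700; Marchetti $1,100; Nwosu $300; Petrov $100; Sato $400. Sum = $2,600.
Rounded total matches; no reconciliation needed.

Kowalski: $700 · Marchetti: $1,100 · Nwosu: $300 · Petrov: $100 · Sato: $400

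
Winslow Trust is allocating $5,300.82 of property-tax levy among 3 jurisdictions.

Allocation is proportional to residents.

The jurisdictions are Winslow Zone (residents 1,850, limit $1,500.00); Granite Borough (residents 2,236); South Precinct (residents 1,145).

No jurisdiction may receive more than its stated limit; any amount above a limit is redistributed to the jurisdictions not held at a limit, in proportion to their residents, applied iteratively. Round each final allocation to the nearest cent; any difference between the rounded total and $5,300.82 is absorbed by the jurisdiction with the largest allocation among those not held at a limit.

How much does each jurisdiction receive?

Winslow Zone: $1,500.00; Granite Borough: $2,513.64; South Precinct: $1,287.18

Total residents = 5,231.
Unconstrained shares: Winslow Zone 1,874.6926; Granite Borough 2,265.8447; South Precinct 1,160.2827.
Held at cap: Winslow Zone ($1,500.00); residual $3,800.82 reallocated over remaining residents 3,381.
Remaining shares: Granite Borough 2,513.6449 → $2,513.64; South Precinct 1,287.1751 → $1,287.18.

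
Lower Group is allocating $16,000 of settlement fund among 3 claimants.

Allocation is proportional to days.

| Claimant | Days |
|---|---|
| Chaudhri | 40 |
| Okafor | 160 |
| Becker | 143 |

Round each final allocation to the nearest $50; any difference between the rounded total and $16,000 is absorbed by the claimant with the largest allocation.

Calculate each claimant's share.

Combined days = 343.
Pro-rata amounts: Chaudhri 40/343 × $16,000 = 1,865.89; Okafor 160/343 × $16,000 = 7,463.56; Becker 143/343 × $16,000 = 6,670.55.
After rounding ($50): Chaudhri $1,850; Okafor $7,450; Becker $6,650. Sum = $15,950.
Difference $16,000 − $15,950 = +$50 applied to largest allocation (Okafor): Okafor becomes $7,500.

Chaudhri: $1,850; Okafor: $7,500; Becker: $6,650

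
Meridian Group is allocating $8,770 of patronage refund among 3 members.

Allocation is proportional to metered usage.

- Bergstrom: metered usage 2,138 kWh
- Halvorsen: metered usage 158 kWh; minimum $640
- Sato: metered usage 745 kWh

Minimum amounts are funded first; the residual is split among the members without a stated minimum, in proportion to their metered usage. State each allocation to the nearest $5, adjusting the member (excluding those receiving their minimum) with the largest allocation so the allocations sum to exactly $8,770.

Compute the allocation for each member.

Bergstrom: $6,030; Halvorsen: $640; Sato: $2,100

Guaranteed amounts: Halvorsen $640. Residual $8,130.
Residual split over remaining metered usage 2,883: Bergstrom 6,029.12 → $6,030; Sato 2,100.88 → $2,100.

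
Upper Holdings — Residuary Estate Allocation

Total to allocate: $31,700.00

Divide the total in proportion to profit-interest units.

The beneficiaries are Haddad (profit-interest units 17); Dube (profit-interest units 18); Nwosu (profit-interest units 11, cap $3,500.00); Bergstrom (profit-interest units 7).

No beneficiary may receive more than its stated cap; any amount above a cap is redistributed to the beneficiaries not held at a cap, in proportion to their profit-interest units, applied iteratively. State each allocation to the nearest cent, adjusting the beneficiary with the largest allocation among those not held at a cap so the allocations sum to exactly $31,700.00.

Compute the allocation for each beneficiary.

Profit-interest units total: 53.
Proportional shares (ignoring caps): Haddad 10,167.9245; Dube 10,766.0377; Nwosu 6,579.2453; Bergstrom 4,186.7925.
Held at cap: Nwosu ($3,500.00); residual $28,200.00 reallocated over remaining profit-interest units 42.
Remaining shares: Haddad 11,414.2857 → $11,414.29; Dube 12,085.7143 → $12,085.71; Bergstrom 4,700.0000 → $4,700.00.

Haddad: $11,414.29 | Dube: $12,085.71 | Nwosu: $3,500.00 | Bergstrom: $4,700.00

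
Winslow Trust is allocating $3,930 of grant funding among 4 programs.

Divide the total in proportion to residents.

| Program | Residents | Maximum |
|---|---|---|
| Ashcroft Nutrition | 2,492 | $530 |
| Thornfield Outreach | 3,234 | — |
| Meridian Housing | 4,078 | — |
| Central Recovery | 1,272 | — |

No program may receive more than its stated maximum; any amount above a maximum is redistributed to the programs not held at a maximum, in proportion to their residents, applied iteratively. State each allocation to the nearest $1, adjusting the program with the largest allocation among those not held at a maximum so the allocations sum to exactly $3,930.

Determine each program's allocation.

Combined residents = 11,076.
Unconstrained shares: Ashcroft Nutrition 884.21; Thornfield Outreach 1,147.49; Meridian Housing 1,446.96; Central Recovery 451.33.
Capped: Ashcroft Nutrition ($530); remaining pool $3,400 reallocated over remaining residents 8,584.
Redistributed shares: Thornfield Outreach 1,280.94 → $1,281; Meridian Housing 1,615.24 → $1,615; Central Recovery 503.82 → $504.

Ashcroft Nutrition: $530 | Thornfield Outreach: $1,281 | Meridian Housing: $1,615 | Central Recovery: $504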